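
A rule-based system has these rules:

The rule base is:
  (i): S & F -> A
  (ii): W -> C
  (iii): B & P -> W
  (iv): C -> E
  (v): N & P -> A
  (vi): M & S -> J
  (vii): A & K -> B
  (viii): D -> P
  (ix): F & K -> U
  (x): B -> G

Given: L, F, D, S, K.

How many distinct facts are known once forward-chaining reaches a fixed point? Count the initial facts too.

Round 1 fires (i), (viii), (ix), giving A, P, U.
Round 2 fires (vii), giving B.
Round 3 fires (iii), (x), giving W, G.
Round 4 fires (ii), giving C.
Round 5 fires (iv), giving E.
Closure: {A, B, C, D, E, F, G, K, L, P, S, U, W} — 13 facts.

13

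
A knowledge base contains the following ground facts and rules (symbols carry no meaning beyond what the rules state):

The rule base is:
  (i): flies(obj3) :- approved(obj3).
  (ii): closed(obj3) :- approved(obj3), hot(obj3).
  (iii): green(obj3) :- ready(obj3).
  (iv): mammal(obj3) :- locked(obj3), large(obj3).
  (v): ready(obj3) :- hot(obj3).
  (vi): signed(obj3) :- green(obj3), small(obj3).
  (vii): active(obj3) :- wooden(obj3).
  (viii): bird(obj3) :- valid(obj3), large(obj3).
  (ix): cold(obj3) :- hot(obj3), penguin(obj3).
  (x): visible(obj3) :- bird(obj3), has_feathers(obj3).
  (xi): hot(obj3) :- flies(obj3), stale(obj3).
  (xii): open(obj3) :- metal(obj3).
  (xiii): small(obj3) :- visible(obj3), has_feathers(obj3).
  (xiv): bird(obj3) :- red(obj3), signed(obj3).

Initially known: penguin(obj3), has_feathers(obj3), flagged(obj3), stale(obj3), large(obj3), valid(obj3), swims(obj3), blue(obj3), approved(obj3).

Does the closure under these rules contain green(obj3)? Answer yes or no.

[1] (i) [flies(obj3) :- approved(obj3).]; (viii) [bird(obj3) :- valid(obj3), large(obj3).]. ⇒ new: flies(obj3), bird(obj3).
[2] (x) [visible(obj3) :- bird(obj3), has_feathers(obj3).]; (xi) [hot(obj3) :- flies(obj3), stale(obj3).]. ⇒ new: visible(obj3), hot(obj3).
[3] (ii) [closed(obj3) :- approved(obj3), hot(obj3).]; (v) [ready(obj3) :- hot(obj3).]; (ix) [cold(obj3) :- hot(obj3), penguin(obj3).]; (xiii) [small(obj3) :- visible(obj3), has_feathers(obj3).]. ⇒ new: closed(obj3), ready(obj3), cold(obj3), small(obj3).
[4] (iii) [green(obj3) :- ready(obj3).]. ⇒ new: green(obj3).
[5] (vi) [signed(obj3) :- green(obj3), small(obj3).]. ⇒ new: signed(obj3).
green(obj3) appears in round 4, so it is derivable.

yes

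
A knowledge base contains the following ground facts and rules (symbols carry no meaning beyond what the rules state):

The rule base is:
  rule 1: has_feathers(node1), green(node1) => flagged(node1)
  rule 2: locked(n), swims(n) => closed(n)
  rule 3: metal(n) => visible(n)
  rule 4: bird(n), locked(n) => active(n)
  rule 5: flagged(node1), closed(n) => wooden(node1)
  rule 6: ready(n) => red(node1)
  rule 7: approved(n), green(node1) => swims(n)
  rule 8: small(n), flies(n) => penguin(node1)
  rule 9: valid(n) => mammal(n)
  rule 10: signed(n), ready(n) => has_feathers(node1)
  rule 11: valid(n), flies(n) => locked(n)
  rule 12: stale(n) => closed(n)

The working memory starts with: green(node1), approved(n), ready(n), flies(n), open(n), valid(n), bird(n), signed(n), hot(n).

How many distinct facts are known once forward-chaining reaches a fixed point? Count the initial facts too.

Round 1 — rule 6, rule 7, rule 9, rule 10, rule 11, derive red(node1), swims(n), mammal(n), has_feathers(node1), locked(n).
Round 2 — rule 1, rule 2, rule 4, derive flagged(node1), closed(n), active(n).
Round 3 — rule 5, derive wooden(node1).
Closure: {active(n), approved(n), bird(n), closed(n), flagged(node1), flies(n), green(node1), has_feathers(node1), hot(n), locked(n), mammal(n), open(n), ready(n), red(node1), signed(n), swims(n), valid(n), wooden(node1)} — 18 facts.

18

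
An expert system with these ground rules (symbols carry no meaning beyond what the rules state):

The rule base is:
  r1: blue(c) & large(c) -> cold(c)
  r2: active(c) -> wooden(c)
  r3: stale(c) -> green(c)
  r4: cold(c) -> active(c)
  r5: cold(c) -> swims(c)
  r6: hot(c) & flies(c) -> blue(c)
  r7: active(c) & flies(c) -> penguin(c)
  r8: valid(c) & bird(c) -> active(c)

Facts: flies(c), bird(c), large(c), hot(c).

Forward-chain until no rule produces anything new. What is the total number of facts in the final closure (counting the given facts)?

Round 1 fires r6, giving blue(c).
Round 2 fires r1, giving cold(c).
Round 3 fires r4, r5, giving active(c), swims(c).
Round 4 fires r2, r7, giving wooden(c), penguin(c).
Closure: {active(c), bird(c), blue(c), cold(c), flies(c), hot(c), large(c), penguin(c), swims(c), wooden(c)} — 10 facts.

10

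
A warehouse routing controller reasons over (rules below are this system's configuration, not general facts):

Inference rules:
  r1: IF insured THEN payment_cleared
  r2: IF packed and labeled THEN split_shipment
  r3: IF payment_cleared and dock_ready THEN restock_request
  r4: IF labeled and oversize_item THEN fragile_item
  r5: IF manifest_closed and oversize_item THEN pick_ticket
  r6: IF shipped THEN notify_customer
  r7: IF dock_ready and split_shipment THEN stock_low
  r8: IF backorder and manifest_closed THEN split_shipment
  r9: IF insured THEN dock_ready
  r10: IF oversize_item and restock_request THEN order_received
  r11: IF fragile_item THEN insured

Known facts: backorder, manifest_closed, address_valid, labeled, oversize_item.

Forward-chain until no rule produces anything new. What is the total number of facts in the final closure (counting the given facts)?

[1] r4 [IF labeled and oversize_item THEN fragile_item]; r5 [IF manifest_closed and oversize_item THEN pick_ticket]; r8 [IF backorder and manifest_closed THEN split_shipment]. ⇒ new: fragile_item, pick_ticket, split_shipment.
[2] r11 [IF fragile_item THEN insured]. ⇒ new: insured.
[3] r1 [IF insured THEN payment_cleared]; r9 [IF insured THEN dock_ready]. ⇒ new: payment_cleared, dock_ready.
[4] r3 [IF payment_cleared and dock_ready THEN restock_request]; r7 [IF dock_ready and split_shipment THEN stock_low]. ⇒ new: restock_request, stock_low.
[5] r10 [IF oversize_item and restock_request THEN order_received]. ⇒ new: order_received.
Closure: {address_valid, backorder, dock_ready, fragile_item, insured, labeled, manifest_closed, order_received, oversize_item, payment_cleared, pick_ticket, restock_request, split_shipment, stock_low} — 14 facts.

14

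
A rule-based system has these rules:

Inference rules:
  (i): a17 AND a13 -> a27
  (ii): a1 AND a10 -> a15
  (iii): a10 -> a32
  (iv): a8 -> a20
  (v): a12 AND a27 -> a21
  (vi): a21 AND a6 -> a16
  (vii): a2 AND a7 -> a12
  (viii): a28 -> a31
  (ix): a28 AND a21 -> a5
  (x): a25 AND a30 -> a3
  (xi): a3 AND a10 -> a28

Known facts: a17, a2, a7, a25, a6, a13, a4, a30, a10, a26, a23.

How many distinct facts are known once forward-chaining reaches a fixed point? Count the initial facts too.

[1] (i) [a17 AND a13 -> a27]; (iii) [a10 -> a32]; (vii) [a2 AND a7 -> a12]; (x) [a25 AND a30 -> a3]. ⇒ new: a27, a32, a12, a3.
[2] (v) [a12 AND a27 -> a21]; (xi) [a3 AND a10 -> a28]. ⇒ new: a21, a28.
[3] (vi) [a21 AND a6 -> a16]; (viii) [a28 -> a31]; (ix) [a28 AND a21 -> a5]. ⇒ new: a16, a31, a5.
Closure: {a10, a12, a13, a16, a17, a2, a21, a23, a25, a26, a27, a28, a3, a30, a31, a32, a4, a5, a6, a7} — 20 facts.

20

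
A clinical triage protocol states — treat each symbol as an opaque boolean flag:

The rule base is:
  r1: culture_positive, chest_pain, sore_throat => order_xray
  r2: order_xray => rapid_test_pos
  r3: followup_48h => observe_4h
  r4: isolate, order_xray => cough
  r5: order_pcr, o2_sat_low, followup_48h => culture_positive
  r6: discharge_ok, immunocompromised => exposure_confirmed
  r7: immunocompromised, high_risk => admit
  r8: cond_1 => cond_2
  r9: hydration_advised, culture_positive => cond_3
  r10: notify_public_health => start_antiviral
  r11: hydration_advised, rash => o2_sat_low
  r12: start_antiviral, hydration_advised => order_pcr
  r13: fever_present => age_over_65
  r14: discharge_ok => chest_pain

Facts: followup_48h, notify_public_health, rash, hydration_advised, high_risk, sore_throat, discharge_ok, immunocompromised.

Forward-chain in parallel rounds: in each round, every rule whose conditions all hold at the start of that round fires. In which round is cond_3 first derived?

Round 1 — r3, r6, r7, r10, r11, r14, derive observe_4h, exposure_confirmed, admit, start_antiviral, o2_sat_low, chest_pain.
Round 2 — r12, derive order_pcr.
Round 3 — r5, derive culture_positive.
Round 4 — r1, r9, derive order_xray, cond_3.
cond_3 first appears in round 4.

4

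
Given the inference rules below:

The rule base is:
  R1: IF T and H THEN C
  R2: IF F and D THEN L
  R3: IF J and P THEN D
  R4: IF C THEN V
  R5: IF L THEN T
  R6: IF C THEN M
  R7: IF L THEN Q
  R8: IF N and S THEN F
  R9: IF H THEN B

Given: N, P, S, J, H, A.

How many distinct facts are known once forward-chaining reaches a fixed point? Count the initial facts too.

15

Round 1: R3 [IF J and P THEN D]; R8 [IF N and S THEN F]; R9 [IF H THEN B]. New: D, F, B.
Round 2: R2 [IF F and D THEN L]. New: L.
Round 3: R5 [IF L THEN T]; R7 [IF L THEN Q]. New: T, Q.
Round 4: R1 [IF T and H THEN C]. New: C.
Round 5: R4 [IF C THEN V]; R6 [IF C THEN M]. New: V, M.
Closure: {A, B, C, D, F, H, J, L, M, N, P, Q, S, T, V} — 15 facts.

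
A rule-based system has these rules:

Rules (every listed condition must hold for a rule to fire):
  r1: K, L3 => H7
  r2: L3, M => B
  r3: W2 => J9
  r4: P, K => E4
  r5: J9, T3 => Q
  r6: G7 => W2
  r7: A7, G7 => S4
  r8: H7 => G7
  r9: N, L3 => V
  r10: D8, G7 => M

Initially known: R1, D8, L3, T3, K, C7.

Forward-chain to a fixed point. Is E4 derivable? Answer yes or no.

Round 1: r1 [K, L3 => H7]. Adds H7.
Round 2: r8 [H7 => G7]. Adds G7.
Round 3: r6 [G7 => W2]; r10 [D8, G7 => M]. Adds W2, M.
Round 4: r2 [L3, M => B]; r3 [W2 => J9]. Adds B, J9.
Round 5: r5 [J9, T3 => Q]. Adds Q.
Fixed point reached. E4 is concluded only by r4; r4 needs P (never derived).

no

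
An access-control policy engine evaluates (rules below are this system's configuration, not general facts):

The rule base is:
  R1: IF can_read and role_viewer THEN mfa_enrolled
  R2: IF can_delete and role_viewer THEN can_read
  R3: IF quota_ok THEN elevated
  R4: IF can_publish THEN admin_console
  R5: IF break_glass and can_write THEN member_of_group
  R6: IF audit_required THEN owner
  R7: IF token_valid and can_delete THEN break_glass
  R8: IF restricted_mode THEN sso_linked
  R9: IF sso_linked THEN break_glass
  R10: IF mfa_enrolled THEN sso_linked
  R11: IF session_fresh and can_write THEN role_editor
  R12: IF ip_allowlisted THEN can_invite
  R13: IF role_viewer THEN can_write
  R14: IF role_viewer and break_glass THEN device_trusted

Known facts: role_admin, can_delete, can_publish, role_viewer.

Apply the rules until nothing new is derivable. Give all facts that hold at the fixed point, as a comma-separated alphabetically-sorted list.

Round 1: R2 [IF can_delete and role_viewer THEN can_read]; R4 [IF can_publish THEN admin_console]; R13 [IF role_viewer THEN can_write]. Adds can_read, admin_console, can_write.
Round 2: R1 [IF can_read and role_viewer THEN mfa_enrolled]. Adds mfa_enrolled.
Round 3: R10 [IF mfa_enrolled THEN sso_linked]. Adds sso_linked.
Round 4: R9 [IF sso_linked THEN break_glass]. Adds break_glass.
Round 5: R5 [IF break_glass and can_write THEN member_of_group]; R14 [IF role_viewer and break_glass THEN device_trusted]. Adds member_of_group, device_trusted.

admin_console, break_glass, can_delete, can_publish, can_read, can_write, device_trusted, member_of_group, mfa_enrolled, role_admin, role_viewer, sso_linked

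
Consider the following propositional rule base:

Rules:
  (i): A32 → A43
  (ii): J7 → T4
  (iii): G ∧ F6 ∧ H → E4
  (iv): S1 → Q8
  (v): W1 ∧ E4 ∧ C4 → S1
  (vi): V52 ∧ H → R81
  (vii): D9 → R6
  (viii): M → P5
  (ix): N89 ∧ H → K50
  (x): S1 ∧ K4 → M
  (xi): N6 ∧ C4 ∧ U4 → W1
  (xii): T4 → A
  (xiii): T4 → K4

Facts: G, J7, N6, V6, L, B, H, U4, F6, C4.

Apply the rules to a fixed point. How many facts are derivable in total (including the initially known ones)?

Round 1: (ii) [J7 → T4]; (iii) [G ∧ F6 ∧ H → E4]; (xi) [N6 ∧ C4 ∧ U4 → W1]. New: T4, E4, W1.
Round 2: (v) [W1 ∧ E4 ∧ C4 → S1]; (xii) [T4 → A]; (xiii) [T4 → K4]. New: S1, A, K4.
Round 3: (iv) [S1 → Q8]; (x) [S1 ∧ K4 → M]. New: Q8, M.
Round 4: (viii) [M → P5]. New: P5.
Closure: {A, B, C4, E4, F6, G, H, J7, K4, L, M, N6, P5, Q8, S1, T4, U4, V6, W1} — 19 facts.

19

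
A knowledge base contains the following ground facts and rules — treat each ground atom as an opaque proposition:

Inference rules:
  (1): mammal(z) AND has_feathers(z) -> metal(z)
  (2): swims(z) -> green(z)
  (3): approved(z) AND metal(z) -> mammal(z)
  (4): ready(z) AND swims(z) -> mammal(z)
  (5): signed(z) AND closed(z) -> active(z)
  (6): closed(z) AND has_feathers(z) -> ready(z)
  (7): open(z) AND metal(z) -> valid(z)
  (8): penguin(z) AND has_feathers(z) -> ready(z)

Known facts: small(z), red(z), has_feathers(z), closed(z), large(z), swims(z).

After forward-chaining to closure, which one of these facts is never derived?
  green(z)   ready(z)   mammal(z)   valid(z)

valid(z)

Round 1 — (2), (6), derive green(z), ready(z).
Round 2 — (4), derive mammal(z).
Round 3 — (1), derive metal(z).
Derived: ready(z) (round 1), mammal(z) (round 2), green(z) (round 1). valid(z) never appears in any round.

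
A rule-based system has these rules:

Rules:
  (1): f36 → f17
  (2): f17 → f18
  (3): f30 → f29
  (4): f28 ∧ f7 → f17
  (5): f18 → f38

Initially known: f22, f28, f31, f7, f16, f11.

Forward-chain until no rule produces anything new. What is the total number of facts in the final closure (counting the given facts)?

Round 1 — (4), derive f17.
Round 2 — (2), derive f18.
Round 3 — (5), derive f38.
Closure: {f11, f16, f17, f18, f22, f28, f31, f38, f7} — 9 facts.

9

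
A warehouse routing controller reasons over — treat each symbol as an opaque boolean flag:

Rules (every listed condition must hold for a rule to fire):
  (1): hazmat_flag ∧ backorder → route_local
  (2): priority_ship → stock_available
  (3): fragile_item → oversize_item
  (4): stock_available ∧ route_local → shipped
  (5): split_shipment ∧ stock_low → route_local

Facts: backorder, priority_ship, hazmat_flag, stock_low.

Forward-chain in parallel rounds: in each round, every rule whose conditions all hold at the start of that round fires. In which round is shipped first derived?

Round 1 fires (1), (2), giving route_local, stock_available.
Round 2 fires (4), giving shipped.
shipped first appears in round 2.

2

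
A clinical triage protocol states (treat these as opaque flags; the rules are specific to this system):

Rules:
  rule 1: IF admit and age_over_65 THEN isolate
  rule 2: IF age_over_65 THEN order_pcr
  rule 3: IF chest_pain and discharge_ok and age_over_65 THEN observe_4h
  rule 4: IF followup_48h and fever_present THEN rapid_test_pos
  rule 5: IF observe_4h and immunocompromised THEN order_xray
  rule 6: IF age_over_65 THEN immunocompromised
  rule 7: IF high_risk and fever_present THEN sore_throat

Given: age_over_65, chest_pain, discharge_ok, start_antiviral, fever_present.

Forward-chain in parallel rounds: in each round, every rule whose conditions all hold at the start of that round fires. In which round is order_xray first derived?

2

Round 1 — rule 2, rule 3, rule 6, derive order_pcr, observe_4h, immunocompromised.
Round 2 — rule 5, derive order_xray.
order_xray first appears in round 2.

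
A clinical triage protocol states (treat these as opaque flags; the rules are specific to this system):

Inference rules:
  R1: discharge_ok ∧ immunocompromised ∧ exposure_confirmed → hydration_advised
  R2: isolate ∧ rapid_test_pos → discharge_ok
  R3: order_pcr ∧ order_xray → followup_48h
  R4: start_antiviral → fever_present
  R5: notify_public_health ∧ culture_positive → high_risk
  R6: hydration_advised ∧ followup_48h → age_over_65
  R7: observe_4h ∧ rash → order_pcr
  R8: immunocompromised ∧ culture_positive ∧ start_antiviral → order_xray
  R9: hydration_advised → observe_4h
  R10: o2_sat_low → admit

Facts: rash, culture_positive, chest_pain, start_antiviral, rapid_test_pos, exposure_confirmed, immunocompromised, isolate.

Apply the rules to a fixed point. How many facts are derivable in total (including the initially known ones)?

16

Round 1: R2 [isolate ∧ rapid_test_pos → discharge_ok]; R4 [start_antiviral → fever_present]; R8 [immunocompromised ∧ culture_positive ∧ start_antiviral → order_xray]. New: discharge_ok, fever_present, order_xray.
Round 2: R1 [discharge_ok ∧ immunocompromised ∧ exposure_confirmed → hydration_advised]. New: hydration_advised.
Round 3: R9 [hydration_advised → observe_4h]. New: observe_4h.
Round 4: R7 [observe_4h ∧ rash → order_pcr]. New: order_pcr.
Round 5: R3 [order_pcr ∧ order_xray → followup_48h]. New: followup_48h.
Round 6: R6 [hydration_advised ∧ followup_48h → age_over_65]. New: age_over_65.
Closure: {age_over_65, chest_pain, culture_positive, discharge_ok, exposure_confirmed, fever_present, followup_48h, hydration_advised, immunocompromised, isolate, observe_4h, order_pcr, order_xray, rapid_test_pos, rash, start_antiviral} — 16 facts.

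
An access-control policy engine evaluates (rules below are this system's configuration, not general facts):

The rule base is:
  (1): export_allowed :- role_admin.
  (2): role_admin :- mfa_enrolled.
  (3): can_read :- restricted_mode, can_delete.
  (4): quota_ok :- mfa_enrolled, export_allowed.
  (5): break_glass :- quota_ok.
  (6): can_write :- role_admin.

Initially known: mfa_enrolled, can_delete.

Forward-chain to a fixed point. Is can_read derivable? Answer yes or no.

no

[1] (2) [role_admin :- mfa_enrolled.]. ⇒ new: role_admin.
[2] (1) [export_allowed :- role_admin.]; (6) [can_write :- role_admin.]. ⇒ new: export_allowed, can_write.
[3] (4) [quota_ok :- mfa_enrolled, export_allowed.]. ⇒ new: quota_ok.
[4] (5) [break_glass :- quota_ok.]. ⇒ new: break_glass.
Fixed point reached. can_read is concluded only by (3); (3) needs restricted_mode (never derived).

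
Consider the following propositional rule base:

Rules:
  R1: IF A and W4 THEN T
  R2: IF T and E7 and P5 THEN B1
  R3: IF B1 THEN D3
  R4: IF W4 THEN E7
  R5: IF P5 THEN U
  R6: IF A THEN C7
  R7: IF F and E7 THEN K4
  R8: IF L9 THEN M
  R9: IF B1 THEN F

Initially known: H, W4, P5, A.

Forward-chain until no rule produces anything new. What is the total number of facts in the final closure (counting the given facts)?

12

[1] R1 [IF A and W4 THEN T]; R4 [IF W4 THEN E7]; R5 [IF P5 THEN U]; R6 [IF A THEN C7]. ⇒ new: T, E7, U, C7.
[2] R2 [IF T and E7 and P5 THEN B1]. ⇒ new: B1.
[3] R3 [IF B1 THEN D3]; R9 [IF B1 THEN F]. ⇒ new: D3, F.
[4] R7 [IF F and E7 THEN K4]. ⇒ new: K4.
Closure: {A, B1, C7, D3, E7, F, H, K4, P5, T, U, W4} — 12 facts.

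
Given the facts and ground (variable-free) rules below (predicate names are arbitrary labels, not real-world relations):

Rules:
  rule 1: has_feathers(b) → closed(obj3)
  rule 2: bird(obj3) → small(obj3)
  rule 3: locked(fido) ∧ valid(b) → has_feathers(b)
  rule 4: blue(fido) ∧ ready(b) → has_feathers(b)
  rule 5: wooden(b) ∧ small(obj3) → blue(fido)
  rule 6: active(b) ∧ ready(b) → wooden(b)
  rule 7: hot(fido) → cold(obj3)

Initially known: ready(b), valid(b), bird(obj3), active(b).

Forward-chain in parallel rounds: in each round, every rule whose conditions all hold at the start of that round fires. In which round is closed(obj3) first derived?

4

Round 1 — rule 2, rule 6, derive small(obj3), wooden(b).
Round 2 — rule 5, derive blue(fido).
Round 3 — rule 4, derive has_feathers(b).
Round 4 — rule 1, derive closed(obj3).
closed(obj3) first appears in round 4.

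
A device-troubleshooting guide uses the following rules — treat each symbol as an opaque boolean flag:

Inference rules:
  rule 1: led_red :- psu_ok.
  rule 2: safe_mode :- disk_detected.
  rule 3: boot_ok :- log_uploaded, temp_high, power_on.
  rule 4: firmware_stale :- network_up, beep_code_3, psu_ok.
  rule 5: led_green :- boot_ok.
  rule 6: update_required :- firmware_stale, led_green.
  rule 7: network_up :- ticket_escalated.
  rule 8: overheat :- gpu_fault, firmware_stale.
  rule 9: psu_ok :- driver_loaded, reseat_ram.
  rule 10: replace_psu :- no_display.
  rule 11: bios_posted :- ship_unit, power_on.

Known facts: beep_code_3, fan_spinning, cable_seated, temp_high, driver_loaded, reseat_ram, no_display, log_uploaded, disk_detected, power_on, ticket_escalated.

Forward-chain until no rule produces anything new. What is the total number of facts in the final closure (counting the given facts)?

20

Round 1: rule 2 [safe_mode :- disk_detected.]; rule 3 [boot_ok :- log_uploaded, temp_high, power_on.]; rule 7 [network_up :- ticket_escalated.]; rule 9 [psu_ok :- driver_loaded, reseat_ram.]; rule 10 [replace_psu :- no_display.]. Adds safe_mode, boot_ok, network_up, psu_ok, replace_psu.
Round 2: rule 1 [led_red :- psu_ok.]; rule 4 [firmware_stale :- network_up, beep_code_3, psu_ok.]; rule 5 [led_green :- boot_ok.]. Adds led_red, firmware_stale, led_green.
Round 3: rule 6 [update_required :- firmware_stale, led_green.]. Adds update_required.
Closure: {beep_code_3, boot_ok, cable_seated, disk_detected, driver_loaded, fan_spinning, firmware_stale, led_green, led_red, log_uploaded, network_up, no_display, power_on, psu_ok, replace_psu, reseat_ram, safe_mode, temp_high, ticket_escalated, update_required} — 20 facts.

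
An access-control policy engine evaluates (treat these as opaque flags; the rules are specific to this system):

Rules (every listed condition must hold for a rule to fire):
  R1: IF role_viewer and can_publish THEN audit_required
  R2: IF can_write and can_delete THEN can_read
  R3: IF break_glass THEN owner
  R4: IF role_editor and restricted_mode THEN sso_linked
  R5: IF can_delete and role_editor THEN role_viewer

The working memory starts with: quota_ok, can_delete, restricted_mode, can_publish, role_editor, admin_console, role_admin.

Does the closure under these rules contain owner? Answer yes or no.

Round 1: R4 [IF role_editor and restricted_mode THEN sso_linked]; R5 [IF can_delete and role_editor THEN role_viewer]. Adds sso_linked, role_viewer.
Round 2: R1 [IF role_viewer and can_publish THEN audit_required]. Adds audit_required.
Fixed point reached. owner is concluded only by R3; R3 needs break_glass (never derived).

no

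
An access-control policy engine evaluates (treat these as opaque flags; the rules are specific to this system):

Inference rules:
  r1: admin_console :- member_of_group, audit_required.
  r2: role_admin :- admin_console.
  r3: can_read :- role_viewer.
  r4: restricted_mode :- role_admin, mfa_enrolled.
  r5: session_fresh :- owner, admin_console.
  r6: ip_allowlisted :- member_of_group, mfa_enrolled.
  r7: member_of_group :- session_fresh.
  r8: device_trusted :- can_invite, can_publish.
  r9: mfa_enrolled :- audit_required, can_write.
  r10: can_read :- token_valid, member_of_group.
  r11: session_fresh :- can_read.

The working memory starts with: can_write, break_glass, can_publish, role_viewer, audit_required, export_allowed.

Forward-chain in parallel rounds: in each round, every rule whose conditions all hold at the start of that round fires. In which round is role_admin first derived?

5

Round 1 fires r3, r9, giving can_read, mfa_enrolled.
Round 2 fires r11, giving session_fresh.
Round 3 fires r7, giving member_of_group.
Round 4 fires r1, r6, giving admin_console, ip_allowlisted.
Round 5 fires r2, giving role_admin.
role_admin first appears in round 5.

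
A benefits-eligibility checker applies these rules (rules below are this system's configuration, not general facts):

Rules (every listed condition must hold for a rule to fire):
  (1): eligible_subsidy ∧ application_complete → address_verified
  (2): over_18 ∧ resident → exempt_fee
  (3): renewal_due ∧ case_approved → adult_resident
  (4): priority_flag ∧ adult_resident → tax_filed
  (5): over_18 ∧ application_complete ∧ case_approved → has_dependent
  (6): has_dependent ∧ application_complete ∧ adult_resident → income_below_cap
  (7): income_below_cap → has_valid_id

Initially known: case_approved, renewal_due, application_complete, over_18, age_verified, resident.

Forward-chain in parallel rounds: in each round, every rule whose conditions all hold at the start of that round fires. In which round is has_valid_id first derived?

3

Round 1: (2) [over_18 ∧ resident → exempt_fee]; (3) [renewal_due ∧ case_approved → adult_resident]; (5) [over_18 ∧ application_complete ∧ case_approved → has_dependent]. Adds exempt_fee, adult_resident, has_dependent.
Round 2: (6) [has_dependent ∧ application_complete ∧ adult_resident → income_below_cap]. Adds income_below_cap.
Round 3: (7) [income_below_cap → has_valid_id]. Adds has_valid_id.
has_valid_id first appears in round 3.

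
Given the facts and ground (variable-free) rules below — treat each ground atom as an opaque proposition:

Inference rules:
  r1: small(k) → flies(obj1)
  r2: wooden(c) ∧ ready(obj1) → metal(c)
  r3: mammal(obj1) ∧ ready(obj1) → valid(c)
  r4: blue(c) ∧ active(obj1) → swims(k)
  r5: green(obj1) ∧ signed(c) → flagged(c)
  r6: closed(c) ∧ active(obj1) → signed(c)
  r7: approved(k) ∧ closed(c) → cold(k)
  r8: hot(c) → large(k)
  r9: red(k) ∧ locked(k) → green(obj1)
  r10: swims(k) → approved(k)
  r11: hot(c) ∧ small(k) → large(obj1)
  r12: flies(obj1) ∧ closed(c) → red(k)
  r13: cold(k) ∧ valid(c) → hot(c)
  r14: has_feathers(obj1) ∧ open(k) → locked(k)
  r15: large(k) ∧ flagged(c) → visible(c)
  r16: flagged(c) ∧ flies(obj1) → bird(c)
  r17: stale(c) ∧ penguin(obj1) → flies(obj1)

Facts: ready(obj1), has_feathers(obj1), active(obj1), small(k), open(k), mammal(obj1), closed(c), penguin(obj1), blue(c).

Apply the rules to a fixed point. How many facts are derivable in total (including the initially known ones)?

Round 1 — r1, r3, r4, r6, r14, derive flies(obj1), valid(c), swims(k), signed(c), locked(k).
Round 2 — r10, r12, derive approved(k), red(k).
Round 3 — r7, r9, derive cold(k), green(obj1).
Round 4 — r5, r13, derive flagged(c), hot(c).
Round 5 — r8, r11, r16, derive large(k), large(obj1), bird(c).
Round 6 — r15, derive visible(c).
Closure: {active(obj1), approved(k), bird(c), blue(c), closed(c), cold(k), flagged(c), flies(obj1), green(obj1), has_feathers(obj1), hot(c), large(k), large(obj1), locked(k), mammal(obj1), open(k), penguin(obj1), ready(obj1), red(k), signed(c), small(k), swims(k), valid(c), visible(c)} — 24 facts.

24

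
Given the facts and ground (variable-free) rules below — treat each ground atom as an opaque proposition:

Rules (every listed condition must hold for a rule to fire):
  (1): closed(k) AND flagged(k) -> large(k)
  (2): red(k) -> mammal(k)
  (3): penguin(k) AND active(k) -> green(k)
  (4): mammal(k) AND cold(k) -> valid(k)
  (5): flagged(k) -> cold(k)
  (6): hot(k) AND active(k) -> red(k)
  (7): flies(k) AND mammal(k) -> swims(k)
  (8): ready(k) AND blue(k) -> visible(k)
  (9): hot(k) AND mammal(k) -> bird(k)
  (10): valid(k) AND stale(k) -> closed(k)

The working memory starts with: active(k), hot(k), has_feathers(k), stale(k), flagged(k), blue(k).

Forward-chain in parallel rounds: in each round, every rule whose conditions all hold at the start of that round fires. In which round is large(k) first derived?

5

Round 1 fires (5), (6), giving cold(k), red(k).
Round 2 fires (2), giving mammal(k).
Round 3 fires (4), (9), giving valid(k), bird(k).
Round 4 fires (10), giving closed(k).
Round 5 fires (1), giving large(k).
large(k) first appears in round 5.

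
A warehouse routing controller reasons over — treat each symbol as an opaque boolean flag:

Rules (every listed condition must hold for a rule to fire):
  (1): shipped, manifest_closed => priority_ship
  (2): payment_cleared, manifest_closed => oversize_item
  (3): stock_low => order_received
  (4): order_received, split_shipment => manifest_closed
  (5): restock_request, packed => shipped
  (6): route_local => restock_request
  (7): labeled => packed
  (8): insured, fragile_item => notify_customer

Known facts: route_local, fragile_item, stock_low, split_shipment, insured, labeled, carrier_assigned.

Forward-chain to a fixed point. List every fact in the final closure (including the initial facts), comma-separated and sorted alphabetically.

Round 1 — (3), (6), (7), (8), derive order_received, restock_request, packed, notify_customer.
Round 2 — (4), (5), derive manifest_closed, shipped.
Round 3 — (1), derive priority_ship.

carrier_assigned, fragile_item, insured, labeled, manifest_closed, notify_customer, order_received, packed, priority_ship, restock_request, route_local, shipped, split_shipment, stock_low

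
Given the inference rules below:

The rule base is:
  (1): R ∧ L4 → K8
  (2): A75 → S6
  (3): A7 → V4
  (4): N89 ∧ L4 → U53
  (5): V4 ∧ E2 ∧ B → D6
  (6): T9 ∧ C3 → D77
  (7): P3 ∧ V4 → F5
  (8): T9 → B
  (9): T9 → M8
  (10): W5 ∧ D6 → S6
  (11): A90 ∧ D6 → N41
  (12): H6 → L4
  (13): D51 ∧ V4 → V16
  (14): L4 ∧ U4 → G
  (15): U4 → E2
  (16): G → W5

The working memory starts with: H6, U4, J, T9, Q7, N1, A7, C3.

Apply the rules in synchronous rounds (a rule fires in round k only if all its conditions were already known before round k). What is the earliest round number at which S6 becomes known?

4

Round 1 fires (3), (6), (8), (9), (12), (15), giving V4, D77, B, M8, L4, E2.
Round 2 fires (5), (14), giving D6, G.
Round 3 fires (16), giving W5.
Round 4 fires (10), giving S6.
S6 first appears in round 4.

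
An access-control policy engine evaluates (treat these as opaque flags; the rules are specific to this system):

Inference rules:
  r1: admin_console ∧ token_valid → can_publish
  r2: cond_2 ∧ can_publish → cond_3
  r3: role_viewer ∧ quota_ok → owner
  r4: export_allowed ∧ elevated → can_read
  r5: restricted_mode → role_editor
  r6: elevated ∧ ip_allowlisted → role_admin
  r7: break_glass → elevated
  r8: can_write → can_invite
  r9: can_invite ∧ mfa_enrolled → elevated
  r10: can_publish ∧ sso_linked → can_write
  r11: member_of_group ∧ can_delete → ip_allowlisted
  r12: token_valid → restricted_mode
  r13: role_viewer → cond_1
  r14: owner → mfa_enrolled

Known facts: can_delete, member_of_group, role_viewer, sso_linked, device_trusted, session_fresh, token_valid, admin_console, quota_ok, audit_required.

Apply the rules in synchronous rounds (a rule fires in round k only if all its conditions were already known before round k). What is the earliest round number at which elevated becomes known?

4

Round 1 — r1, r3, r11, r12, r13, derive can_publish, owner, ip_allowlisted, restricted_mode, cond_1.
Round 2 — r5, r10, r14, derive role_editor, can_write, mfa_enrolled.
Round 3 — r8, derive can_invite.
Round 4 — r9, derive elevated.
elevated first appears in round 4.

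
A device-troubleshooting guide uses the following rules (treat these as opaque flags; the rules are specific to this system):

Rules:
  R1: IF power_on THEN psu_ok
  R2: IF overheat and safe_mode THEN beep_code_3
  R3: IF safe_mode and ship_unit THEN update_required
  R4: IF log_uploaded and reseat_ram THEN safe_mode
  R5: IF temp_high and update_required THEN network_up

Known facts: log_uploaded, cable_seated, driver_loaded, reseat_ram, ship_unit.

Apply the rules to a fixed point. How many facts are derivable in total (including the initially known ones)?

7

Round 1: R4 [IF log_uploaded and reseat_ram THEN safe_mode]. Adds safe_mode.
Round 2: R3 [IF safe_mode and ship_unit THEN update_required]. Adds update_required.
Closure: {cable_seated, driver_loaded, log_uploaded, reseat_ram, safe_mode, ship_unit, update_required} — 7 facts.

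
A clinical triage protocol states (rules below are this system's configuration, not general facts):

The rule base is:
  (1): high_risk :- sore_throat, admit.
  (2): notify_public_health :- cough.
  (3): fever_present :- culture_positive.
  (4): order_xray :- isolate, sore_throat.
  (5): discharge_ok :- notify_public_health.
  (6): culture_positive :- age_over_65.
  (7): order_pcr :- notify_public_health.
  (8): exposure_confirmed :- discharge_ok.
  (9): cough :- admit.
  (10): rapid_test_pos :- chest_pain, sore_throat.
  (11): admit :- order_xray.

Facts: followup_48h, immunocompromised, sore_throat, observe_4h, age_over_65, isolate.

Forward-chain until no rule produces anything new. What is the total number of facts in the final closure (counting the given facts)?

Round 1 fires (4), (6), giving order_xray, culture_positive.
Round 2 fires (3), (11), giving fever_present, admit.
Round 3 fires (1), (9), giving high_risk, cough.
Round 4 fires (2), giving notify_public_health.
Round 5 fires (5), (7), giving discharge_ok, order_pcr.
Round 6 fires (8), giving exposure_confirmed.
Closure: {admit, age_over_65, cough, culture_positive, discharge_ok, exposure_confirmed, fever_present, followup_48h, high_risk, immunocompromised, isolate, notify_public_health, observe_4h, order_pcr, order_xray, sore_throat} — 16 facts.

16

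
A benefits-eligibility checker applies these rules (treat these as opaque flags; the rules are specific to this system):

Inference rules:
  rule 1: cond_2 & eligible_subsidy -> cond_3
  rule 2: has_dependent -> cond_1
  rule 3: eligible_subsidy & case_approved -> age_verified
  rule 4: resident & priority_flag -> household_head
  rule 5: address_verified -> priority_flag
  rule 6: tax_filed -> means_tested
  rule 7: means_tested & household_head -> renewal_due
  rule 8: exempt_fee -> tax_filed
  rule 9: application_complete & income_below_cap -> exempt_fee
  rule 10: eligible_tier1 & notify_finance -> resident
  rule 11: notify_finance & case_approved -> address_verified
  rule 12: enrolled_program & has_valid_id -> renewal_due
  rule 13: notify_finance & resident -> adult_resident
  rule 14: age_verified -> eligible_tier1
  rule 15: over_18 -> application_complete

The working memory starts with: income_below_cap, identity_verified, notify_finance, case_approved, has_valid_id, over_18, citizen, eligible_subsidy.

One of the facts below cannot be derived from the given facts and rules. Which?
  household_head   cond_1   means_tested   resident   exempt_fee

cond_1

Round 1: rule 3 [eligible_subsidy & case_approved -> age_verified]; rule 11 [notify_finance & case_approved -> address_verified]; rule 15 [over_18 -> application_complete]. New: age_verified, address_verified, application_complete.
Round 2: rule 5 [address_verified -> priority_flag]; rule 9 [application_complete & income_below_cap -> exempt_fee]; rule 14 [age_verified -> eligible_tier1]. New: priority_flag, exempt_fee, eligible_tier1.
Round 3: rule 8 [exempt_fee -> tax_filed]; rule 10 [eligible_tier1 & notify_finance -> resident]. New: tax_filed, resident.
Round 4: rule 4 [resident & priority_flag -> household_head]; rule 6 [tax_filed -> means_tested]; rule 13 [notify_finance & resident -> adult_resident]. New: household_head, means_tested, adult_resident.
Round 5: rule 7 [means_tested & household_head -> renewal_due]. New: renewal_due.
Derived: exempt_fee (round 2), household_head (round 4), resident (round 3), means_tested (round 4). cond_1 never appears in any round.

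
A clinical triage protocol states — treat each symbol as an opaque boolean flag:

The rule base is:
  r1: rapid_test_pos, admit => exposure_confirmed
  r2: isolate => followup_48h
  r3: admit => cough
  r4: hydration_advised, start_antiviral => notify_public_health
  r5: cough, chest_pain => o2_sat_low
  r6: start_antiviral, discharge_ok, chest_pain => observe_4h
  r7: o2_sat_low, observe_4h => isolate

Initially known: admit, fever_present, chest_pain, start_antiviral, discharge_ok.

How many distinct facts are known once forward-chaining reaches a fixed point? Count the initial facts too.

Round 1 fires r3, r6, giving cough, observe_4h.
Round 2 fires r5, giving o2_sat_low.
Round 3 fires r7, giving isolate.
Round 4 fires r2, giving followup_48h.
Closure: {admit, chest_pain, cough, discharge_ok, fever_present, followup_48h, isolate, o2_sat_low, observe_4h, start_antiviral} — 10 facts.

10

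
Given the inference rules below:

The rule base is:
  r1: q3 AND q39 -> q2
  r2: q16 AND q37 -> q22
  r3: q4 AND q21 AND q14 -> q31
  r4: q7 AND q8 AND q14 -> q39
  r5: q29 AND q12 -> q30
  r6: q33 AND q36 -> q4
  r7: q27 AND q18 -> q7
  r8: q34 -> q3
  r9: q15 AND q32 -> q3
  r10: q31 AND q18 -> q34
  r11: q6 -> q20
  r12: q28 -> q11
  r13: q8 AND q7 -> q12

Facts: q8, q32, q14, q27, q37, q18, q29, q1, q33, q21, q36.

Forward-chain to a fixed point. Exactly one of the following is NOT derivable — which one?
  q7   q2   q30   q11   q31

q11

Round 1: r6 [q33 AND q36 -> q4]; r7 [q27 AND q18 -> q7]. New: q4, q7.
Round 2: r3 [q4 AND q21 AND q14 -> q31]; r4 [q7 AND q8 AND q14 -> q39]; r13 [q8 AND q7 -> q12]. New: q31, q39, q12.
Round 3: r5 [q29 AND q12 -> q30]; r10 [q31 AND q18 -> q34]. New: q30, q34.
Round 4: r8 [q34 -> q3]. New: q3.
Round 5: r1 [q3 AND q39 -> q2]. New: q2.
Derived: q31 (round 2), q2 (round 5), q30 (round 3), q7 (round 1). q11 never appears in any round.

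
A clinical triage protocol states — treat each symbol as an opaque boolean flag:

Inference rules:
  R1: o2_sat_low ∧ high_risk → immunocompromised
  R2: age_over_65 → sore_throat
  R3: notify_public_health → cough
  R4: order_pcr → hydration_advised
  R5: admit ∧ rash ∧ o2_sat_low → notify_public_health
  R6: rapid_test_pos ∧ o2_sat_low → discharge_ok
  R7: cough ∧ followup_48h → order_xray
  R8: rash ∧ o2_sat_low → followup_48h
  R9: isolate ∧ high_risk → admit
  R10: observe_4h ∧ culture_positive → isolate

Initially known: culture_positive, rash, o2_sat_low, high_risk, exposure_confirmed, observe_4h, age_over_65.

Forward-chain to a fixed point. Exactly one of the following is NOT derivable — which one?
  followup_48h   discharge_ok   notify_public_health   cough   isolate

discharge_ok

Round 1 — R1, R2, R8, R10, derive immunocompromised, sore_throat, followup_48h, isolate.
Round 2 — R9, derive admit.
Round 3 — R5, derive notify_public_health.
Round 4 — R3, derive cough.
Round 5 — R7, derive order_xray.
Derived: notify_public_health (round 3), cough (round 4), isolate (round 1), followup_48h (round 1). discharge_ok never appears in any round.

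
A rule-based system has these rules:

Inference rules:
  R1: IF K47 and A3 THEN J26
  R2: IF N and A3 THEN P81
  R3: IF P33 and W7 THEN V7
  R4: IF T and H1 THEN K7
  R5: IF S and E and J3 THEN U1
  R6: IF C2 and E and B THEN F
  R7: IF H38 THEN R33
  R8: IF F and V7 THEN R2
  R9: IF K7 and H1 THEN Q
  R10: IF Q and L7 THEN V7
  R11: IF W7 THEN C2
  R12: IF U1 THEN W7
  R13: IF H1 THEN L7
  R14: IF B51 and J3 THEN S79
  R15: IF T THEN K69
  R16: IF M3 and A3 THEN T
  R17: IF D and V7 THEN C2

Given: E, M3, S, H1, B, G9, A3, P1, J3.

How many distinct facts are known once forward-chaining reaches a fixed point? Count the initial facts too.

20

Round 1: R5 [IF S and E and J3 THEN U1]; R13 [IF H1 THEN L7]; R16 [IF M3 and A3 THEN T]. New: U1, L7, T.
Round 2: R4 [IF T and H1 THEN K7]; R12 [IF U1 THEN W7]; R15 [IF T THEN K69]. New: K7, W7, K69.
Round 3: R9 [IF K7 and H1 THEN Q]; R11 [IF W7 THEN C2]. New: Q, C2.
Round 4: R6 [IF C2 and E and B THEN F]; R10 [IF Q and L7 THEN V7]. New: F, V7.
Round 5: R8 [IF F and V7 THEN R2]. New: R2.
Closure: {A3, B, C2, E, F, G9, H1, J3, K69, K7, L7, M3, P1, Q, R2, S, T, U1, V7, W7} — 20 facts.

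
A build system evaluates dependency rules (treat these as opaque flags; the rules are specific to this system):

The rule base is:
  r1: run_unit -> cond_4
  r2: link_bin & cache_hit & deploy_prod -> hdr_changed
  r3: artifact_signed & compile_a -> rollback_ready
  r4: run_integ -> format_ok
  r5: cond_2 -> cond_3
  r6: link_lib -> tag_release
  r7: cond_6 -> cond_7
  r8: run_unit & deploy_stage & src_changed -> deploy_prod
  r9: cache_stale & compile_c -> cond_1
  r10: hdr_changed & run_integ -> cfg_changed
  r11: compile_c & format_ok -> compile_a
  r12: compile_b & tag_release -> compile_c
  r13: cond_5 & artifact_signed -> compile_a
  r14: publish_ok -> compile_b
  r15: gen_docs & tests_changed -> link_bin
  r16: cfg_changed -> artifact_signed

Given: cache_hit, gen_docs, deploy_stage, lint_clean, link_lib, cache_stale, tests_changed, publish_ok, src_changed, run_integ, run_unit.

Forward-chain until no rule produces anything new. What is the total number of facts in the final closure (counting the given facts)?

24

Round 1 — r1, r4, r6, r8, r14, r15, derive cond_4, format_ok, tag_release, deploy_prod, compile_b, link_bin.
Round 2 — r2, r12, derive hdr_changed, compile_c.
Round 3 — r9, r10, r11, derive cond_1, cfg_changed, compile_a.
Round 4 — r16, derive artifact_signed.
Round 5 — r3, derive rollback_ready.
Closure: {artifact_signed, cache_hit, cache_stale, cfg_changed, compile_a, compile_b, compile_c, cond_1, cond_4, deploy_prod, deploy_stage, format_ok, gen_docs, hdr_changed, link_bin, link_lib, lint_clean, publish_ok, rollback_ready, run_integ, run_unit, src_changed, tag_release, tests_changed} — 24 facts.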